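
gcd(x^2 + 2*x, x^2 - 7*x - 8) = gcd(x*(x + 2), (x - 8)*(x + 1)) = 1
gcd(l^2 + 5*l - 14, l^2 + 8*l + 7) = l + 7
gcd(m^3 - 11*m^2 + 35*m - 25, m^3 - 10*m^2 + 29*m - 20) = m^2 - 6*m + 5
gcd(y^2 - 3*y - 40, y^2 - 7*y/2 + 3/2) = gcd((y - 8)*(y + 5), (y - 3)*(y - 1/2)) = 1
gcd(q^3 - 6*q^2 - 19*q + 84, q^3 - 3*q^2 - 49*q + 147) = q^2 - 10*q + 21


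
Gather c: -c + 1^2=1 - c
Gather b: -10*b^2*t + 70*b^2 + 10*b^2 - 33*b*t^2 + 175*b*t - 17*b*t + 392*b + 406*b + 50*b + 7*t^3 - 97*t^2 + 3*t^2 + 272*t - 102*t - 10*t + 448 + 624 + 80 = b^2*(80 - 10*t) + b*(-33*t^2 + 158*t + 848) + 7*t^3 - 94*t^2 + 160*t + 1152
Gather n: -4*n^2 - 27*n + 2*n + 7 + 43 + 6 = -4*n^2 - 25*n + 56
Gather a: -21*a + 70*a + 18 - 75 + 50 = 49*a - 7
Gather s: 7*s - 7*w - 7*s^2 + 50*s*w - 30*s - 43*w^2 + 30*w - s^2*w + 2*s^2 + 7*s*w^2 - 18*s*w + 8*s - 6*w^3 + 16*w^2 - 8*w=s^2*(-w - 5) + s*(7*w^2 + 32*w - 15) - 6*w^3 - 27*w^2 + 15*w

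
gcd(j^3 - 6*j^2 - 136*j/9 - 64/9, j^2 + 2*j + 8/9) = j^2 + 2*j + 8/9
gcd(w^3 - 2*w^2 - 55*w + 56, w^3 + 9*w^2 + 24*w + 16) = 1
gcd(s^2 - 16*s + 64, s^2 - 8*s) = s - 8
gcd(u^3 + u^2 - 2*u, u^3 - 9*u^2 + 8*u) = u^2 - u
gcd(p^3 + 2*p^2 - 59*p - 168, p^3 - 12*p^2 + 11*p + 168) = p^2 - 5*p - 24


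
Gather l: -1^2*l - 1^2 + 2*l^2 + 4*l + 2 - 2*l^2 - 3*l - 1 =0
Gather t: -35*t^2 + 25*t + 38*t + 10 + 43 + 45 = -35*t^2 + 63*t + 98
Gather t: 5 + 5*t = 5*t + 5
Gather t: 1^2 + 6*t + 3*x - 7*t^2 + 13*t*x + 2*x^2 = -7*t^2 + t*(13*x + 6) + 2*x^2 + 3*x + 1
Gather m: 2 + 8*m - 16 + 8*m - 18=16*m - 32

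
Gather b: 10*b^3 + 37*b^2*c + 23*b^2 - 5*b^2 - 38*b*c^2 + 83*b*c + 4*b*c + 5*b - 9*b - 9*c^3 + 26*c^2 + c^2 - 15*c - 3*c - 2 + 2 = 10*b^3 + b^2*(37*c + 18) + b*(-38*c^2 + 87*c - 4) - 9*c^3 + 27*c^2 - 18*c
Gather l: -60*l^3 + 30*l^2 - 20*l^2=-60*l^3 + 10*l^2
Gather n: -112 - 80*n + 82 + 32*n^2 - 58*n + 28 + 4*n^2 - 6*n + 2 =36*n^2 - 144*n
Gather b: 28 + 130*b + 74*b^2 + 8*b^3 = 8*b^3 + 74*b^2 + 130*b + 28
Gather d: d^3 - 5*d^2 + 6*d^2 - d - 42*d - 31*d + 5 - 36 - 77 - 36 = d^3 + d^2 - 74*d - 144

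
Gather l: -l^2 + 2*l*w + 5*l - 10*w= -l^2 + l*(2*w + 5) - 10*w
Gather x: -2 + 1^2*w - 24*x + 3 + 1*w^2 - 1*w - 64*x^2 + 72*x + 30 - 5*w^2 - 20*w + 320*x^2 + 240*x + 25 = -4*w^2 - 20*w + 256*x^2 + 288*x + 56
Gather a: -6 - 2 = -8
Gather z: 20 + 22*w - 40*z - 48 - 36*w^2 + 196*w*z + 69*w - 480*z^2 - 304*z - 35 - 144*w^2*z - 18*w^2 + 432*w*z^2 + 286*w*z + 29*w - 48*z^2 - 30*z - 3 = -54*w^2 + 120*w + z^2*(432*w - 528) + z*(-144*w^2 + 482*w - 374) - 66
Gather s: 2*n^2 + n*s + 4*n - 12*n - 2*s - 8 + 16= 2*n^2 - 8*n + s*(n - 2) + 8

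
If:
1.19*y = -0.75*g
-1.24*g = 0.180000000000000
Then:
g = -0.15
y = 0.09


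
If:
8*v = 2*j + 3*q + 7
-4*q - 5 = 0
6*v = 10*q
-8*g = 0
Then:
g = 0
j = -239/24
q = -5/4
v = -25/12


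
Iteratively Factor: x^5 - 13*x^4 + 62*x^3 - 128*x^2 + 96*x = (x - 2)*(x^4 - 11*x^3 + 40*x^2 - 48*x) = x*(x - 2)*(x^3 - 11*x^2 + 40*x - 48) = x*(x - 3)*(x - 2)*(x^2 - 8*x + 16) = x*(x - 4)*(x - 3)*(x - 2)*(x - 4)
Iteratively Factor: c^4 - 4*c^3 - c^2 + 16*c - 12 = (c + 2)*(c^3 - 6*c^2 + 11*c - 6) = (c - 2)*(c + 2)*(c^2 - 4*c + 3) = (c - 2)*(c - 1)*(c + 2)*(c - 3)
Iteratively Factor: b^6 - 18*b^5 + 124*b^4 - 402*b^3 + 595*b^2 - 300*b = (b - 4)*(b^5 - 14*b^4 + 68*b^3 - 130*b^2 + 75*b) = (b - 4)*(b - 3)*(b^4 - 11*b^3 + 35*b^2 - 25*b) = (b - 5)*(b - 4)*(b - 3)*(b^3 - 6*b^2 + 5*b) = (b - 5)^2*(b - 4)*(b - 3)*(b^2 - b) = (b - 5)^2*(b - 4)*(b - 3)*(b - 1)*(b)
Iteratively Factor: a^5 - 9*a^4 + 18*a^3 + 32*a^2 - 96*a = (a)*(a^4 - 9*a^3 + 18*a^2 + 32*a - 96) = a*(a - 3)*(a^3 - 6*a^2 + 32) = a*(a - 4)*(a - 3)*(a^2 - 2*a - 8) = a*(a - 4)^2*(a - 3)*(a + 2)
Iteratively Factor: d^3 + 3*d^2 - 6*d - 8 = (d + 4)*(d^2 - d - 2) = (d + 1)*(d + 4)*(d - 2)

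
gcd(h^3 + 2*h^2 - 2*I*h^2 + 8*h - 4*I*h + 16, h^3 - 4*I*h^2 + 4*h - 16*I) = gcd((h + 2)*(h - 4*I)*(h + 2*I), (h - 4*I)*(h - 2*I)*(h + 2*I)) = h^2 - 2*I*h + 8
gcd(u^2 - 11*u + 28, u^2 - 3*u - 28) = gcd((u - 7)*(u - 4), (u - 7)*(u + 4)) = u - 7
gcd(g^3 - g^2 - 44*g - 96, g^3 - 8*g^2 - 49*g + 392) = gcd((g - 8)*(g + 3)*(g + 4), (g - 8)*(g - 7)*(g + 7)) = g - 8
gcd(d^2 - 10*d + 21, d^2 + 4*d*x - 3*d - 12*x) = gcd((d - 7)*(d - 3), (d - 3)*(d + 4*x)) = d - 3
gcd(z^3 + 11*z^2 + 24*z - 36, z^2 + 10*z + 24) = z + 6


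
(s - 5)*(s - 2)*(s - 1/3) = s^3 - 22*s^2/3 + 37*s/3 - 10/3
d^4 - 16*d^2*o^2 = d^2*(d - 4*o)*(d + 4*o)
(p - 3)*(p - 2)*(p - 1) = p^3 - 6*p^2 + 11*p - 6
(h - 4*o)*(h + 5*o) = h^2 + h*o - 20*o^2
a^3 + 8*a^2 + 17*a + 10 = (a + 1)*(a + 2)*(a + 5)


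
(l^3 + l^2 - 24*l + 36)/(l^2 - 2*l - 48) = (l^2 - 5*l + 6)/(l - 8)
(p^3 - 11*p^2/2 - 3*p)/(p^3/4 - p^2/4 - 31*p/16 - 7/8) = 8*p*(p - 6)/(2*p^2 - 3*p - 14)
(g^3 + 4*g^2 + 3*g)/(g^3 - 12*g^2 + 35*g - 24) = g*(g^2 + 4*g + 3)/(g^3 - 12*g^2 + 35*g - 24)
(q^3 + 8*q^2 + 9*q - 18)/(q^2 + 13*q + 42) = (q^2 + 2*q - 3)/(q + 7)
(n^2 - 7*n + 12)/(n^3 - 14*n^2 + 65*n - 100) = (n - 3)/(n^2 - 10*n + 25)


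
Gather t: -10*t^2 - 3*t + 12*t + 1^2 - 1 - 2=-10*t^2 + 9*t - 2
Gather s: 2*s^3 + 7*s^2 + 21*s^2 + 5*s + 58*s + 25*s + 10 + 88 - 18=2*s^3 + 28*s^2 + 88*s + 80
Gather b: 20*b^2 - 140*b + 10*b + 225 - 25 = 20*b^2 - 130*b + 200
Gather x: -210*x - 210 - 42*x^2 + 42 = -42*x^2 - 210*x - 168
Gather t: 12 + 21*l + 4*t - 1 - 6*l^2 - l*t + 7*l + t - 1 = -6*l^2 + 28*l + t*(5 - l) + 10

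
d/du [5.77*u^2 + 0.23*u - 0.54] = 11.54*u + 0.23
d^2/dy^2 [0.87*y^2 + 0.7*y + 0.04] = 1.74000000000000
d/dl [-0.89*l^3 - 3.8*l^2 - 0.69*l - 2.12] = -2.67*l^2 - 7.6*l - 0.69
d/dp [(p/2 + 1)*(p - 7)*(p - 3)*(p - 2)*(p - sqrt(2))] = 5*p^4/2 - 20*p^3 - 2*sqrt(2)*p^3 + 15*sqrt(2)*p^2 + 51*p^2/2 - 17*sqrt(2)*p + 40*p - 42 - 20*sqrt(2)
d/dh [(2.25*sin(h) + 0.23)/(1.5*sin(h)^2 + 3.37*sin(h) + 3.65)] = (-3.375*sin(h)^2 - 0.69*sin(h) + 7.4374)*cos(h)/(2.25*sin(h)^4 + 10.11*sin(h)^3 + 22.3069*sin(h)^2 + 24.601*sin(h) + 13.3225)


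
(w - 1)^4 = w^4 - 4*w^3 + 6*w^2 - 4*w + 1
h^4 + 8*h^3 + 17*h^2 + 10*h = h*(h + 1)*(h + 2)*(h + 5)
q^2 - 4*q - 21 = (q - 7)*(q + 3)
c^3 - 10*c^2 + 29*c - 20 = (c - 5)*(c - 4)*(c - 1)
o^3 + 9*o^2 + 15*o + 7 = (o + 1)^2*(o + 7)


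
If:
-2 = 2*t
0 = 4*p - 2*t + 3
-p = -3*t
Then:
No Solution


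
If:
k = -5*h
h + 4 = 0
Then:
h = -4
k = 20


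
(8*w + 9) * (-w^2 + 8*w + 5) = -8*w^3 + 55*w^2 + 112*w + 45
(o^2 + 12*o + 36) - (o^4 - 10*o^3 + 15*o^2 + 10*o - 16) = -o^4 + 10*o^3 - 14*o^2 + 2*o + 52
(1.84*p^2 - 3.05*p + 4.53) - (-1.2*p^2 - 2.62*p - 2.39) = 3.04*p^2 - 0.43*p + 6.92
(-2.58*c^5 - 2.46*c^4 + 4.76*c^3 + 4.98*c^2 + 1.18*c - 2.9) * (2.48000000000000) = -6.3984*c^5 - 6.1008*c^4 + 11.8048*c^3 + 12.3504*c^2 + 2.9264*c - 7.192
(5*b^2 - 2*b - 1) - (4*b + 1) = 5*b^2 - 6*b - 2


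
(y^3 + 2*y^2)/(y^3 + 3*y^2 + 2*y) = y/(y + 1)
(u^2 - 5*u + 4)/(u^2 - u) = (u - 4)/u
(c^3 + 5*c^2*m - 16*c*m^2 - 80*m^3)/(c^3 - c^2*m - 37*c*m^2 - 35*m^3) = (c^2 - 16*m^2)/(c^2 - 6*c*m - 7*m^2)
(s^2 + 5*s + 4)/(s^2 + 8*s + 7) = (s + 4)/(s + 7)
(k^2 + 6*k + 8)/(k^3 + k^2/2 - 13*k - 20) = 2*(k + 4)/(2*k^2 - 3*k - 20)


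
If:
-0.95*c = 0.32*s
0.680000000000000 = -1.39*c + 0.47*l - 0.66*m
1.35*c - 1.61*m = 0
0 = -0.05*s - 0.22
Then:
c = 1.48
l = 7.58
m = 1.24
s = -4.40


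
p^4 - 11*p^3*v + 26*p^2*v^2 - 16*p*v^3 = p*(p - 8*v)*(p - 2*v)*(p - v)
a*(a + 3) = a^2 + 3*a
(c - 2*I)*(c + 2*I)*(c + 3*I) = c^3 + 3*I*c^2 + 4*c + 12*I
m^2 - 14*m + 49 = (m - 7)^2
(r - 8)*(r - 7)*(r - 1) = r^3 - 16*r^2 + 71*r - 56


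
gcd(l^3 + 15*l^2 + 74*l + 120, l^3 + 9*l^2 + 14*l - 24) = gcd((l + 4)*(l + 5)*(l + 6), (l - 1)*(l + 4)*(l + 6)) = l^2 + 10*l + 24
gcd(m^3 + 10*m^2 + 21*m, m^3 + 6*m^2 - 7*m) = m^2 + 7*m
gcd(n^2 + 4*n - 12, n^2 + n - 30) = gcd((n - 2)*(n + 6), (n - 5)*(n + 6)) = n + 6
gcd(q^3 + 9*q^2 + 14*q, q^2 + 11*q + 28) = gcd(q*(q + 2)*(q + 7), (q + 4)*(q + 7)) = q + 7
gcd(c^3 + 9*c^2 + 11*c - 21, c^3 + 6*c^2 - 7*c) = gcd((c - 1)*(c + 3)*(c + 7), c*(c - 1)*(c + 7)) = c^2 + 6*c - 7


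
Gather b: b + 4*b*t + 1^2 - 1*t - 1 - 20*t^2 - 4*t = b*(4*t + 1) - 20*t^2 - 5*t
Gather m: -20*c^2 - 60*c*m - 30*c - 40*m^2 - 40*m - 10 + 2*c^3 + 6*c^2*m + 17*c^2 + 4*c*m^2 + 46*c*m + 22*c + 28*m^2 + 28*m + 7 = 2*c^3 - 3*c^2 - 8*c + m^2*(4*c - 12) + m*(6*c^2 - 14*c - 12) - 3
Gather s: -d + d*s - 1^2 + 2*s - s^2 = -d - s^2 + s*(d + 2) - 1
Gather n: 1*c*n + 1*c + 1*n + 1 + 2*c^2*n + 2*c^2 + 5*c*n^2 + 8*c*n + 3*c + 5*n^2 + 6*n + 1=2*c^2 + 4*c + n^2*(5*c + 5) + n*(2*c^2 + 9*c + 7) + 2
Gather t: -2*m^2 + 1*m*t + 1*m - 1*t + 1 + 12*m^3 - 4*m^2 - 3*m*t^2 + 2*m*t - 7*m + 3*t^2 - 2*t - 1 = 12*m^3 - 6*m^2 - 6*m + t^2*(3 - 3*m) + t*(3*m - 3)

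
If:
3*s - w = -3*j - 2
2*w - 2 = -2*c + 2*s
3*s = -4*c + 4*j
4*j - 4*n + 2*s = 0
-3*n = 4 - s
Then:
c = -57/7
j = -18/7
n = 8/7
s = 52/7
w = 116/7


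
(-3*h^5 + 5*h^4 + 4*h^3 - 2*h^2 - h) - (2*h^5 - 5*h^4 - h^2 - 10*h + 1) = -5*h^5 + 10*h^4 + 4*h^3 - h^2 + 9*h - 1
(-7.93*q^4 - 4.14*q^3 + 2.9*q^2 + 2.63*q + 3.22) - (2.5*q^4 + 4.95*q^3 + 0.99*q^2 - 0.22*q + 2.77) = -10.43*q^4 - 9.09*q^3 + 1.91*q^2 + 2.85*q + 0.45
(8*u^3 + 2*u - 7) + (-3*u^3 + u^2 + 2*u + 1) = 5*u^3 + u^2 + 4*u - 6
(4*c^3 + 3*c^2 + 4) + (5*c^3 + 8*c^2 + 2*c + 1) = 9*c^3 + 11*c^2 + 2*c + 5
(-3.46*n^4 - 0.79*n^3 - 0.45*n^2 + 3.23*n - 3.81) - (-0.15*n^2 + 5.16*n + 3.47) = -3.46*n^4 - 0.79*n^3 - 0.3*n^2 - 1.93*n - 7.28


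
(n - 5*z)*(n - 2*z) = n^2 - 7*n*z + 10*z^2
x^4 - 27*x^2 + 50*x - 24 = (x - 4)*(x - 1)^2*(x + 6)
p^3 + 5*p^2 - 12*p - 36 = (p - 3)*(p + 2)*(p + 6)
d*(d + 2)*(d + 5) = d^3 + 7*d^2 + 10*d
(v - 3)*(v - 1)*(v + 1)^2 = v^4 - 2*v^3 - 4*v^2 + 2*v + 3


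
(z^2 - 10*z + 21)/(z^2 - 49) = (z - 3)/(z + 7)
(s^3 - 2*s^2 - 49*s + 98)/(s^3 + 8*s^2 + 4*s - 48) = (s^2 - 49)/(s^2 + 10*s + 24)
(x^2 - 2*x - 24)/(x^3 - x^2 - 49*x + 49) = (x^2 - 2*x - 24)/(x^3 - x^2 - 49*x + 49)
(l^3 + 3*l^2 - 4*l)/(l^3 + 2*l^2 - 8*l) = (l - 1)/(l - 2)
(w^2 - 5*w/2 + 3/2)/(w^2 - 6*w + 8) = (2*w^2 - 5*w + 3)/(2*(w^2 - 6*w + 8))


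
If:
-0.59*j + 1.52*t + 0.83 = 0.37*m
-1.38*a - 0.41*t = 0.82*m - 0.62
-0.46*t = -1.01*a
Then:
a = 0.455445544554455*t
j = 3.37050536388901*t + 0.932616783794957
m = 0.75609756097561 - 1.2664815262014*t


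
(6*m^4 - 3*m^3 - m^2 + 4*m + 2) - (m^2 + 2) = 6*m^4 - 3*m^3 - 2*m^2 + 4*m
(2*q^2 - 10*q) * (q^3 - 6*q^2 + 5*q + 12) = 2*q^5 - 22*q^4 + 70*q^3 - 26*q^2 - 120*q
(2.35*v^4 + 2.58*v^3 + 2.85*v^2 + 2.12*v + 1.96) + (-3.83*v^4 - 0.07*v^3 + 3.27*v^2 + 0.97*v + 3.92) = -1.48*v^4 + 2.51*v^3 + 6.12*v^2 + 3.09*v + 5.88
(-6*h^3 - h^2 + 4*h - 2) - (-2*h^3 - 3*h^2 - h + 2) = -4*h^3 + 2*h^2 + 5*h - 4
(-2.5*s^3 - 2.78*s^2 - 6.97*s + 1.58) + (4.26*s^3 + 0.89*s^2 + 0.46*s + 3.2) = 1.76*s^3 - 1.89*s^2 - 6.51*s + 4.78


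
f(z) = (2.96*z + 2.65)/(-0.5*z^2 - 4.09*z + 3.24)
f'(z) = (1.0*z + 4.09)*(2.96*z + 2.65)/(-0.5*z^2 - 4.09*z + 3.24)^2 + 2.96/(-0.5*z^2 - 4.09*z + 3.24)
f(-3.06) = -0.58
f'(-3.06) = 0.21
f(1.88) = -1.32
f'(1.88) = 0.79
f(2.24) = -1.10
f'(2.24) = 0.48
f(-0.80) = 0.05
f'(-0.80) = 0.50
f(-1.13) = -0.10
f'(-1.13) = 0.37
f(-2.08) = -0.37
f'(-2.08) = 0.23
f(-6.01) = -1.55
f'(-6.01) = 0.61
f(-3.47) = -0.67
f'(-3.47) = 0.22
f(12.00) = -0.32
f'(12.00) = 0.02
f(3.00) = -0.85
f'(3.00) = 0.23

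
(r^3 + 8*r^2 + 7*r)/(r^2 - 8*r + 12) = r*(r^2 + 8*r + 7)/(r^2 - 8*r + 12)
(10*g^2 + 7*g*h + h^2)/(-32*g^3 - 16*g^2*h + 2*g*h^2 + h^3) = (-5*g - h)/(16*g^2 - h^2)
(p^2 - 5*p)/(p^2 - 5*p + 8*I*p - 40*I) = p/(p + 8*I)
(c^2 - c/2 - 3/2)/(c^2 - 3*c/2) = (c + 1)/c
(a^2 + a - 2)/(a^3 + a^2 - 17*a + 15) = (a + 2)/(a^2 + 2*a - 15)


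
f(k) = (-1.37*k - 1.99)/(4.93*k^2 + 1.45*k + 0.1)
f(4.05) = -0.09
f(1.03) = -0.50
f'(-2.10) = -0.02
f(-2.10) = 0.05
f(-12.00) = 0.02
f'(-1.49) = -0.15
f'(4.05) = 0.03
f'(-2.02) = -0.03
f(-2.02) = 0.04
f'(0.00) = 274.85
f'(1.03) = 0.65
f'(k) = (-9.86*k - 1.45)*(-1.37*k - 1.99)/(4.93*k^2 + 1.45*k + 0.1)^2 - 1.37/(4.93*k^2 + 1.45*k + 0.1)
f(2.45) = -0.16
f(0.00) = -19.90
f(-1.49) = 0.01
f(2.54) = -0.15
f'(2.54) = 0.08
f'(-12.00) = 0.00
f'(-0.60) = -6.53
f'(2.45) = 0.08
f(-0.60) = -1.16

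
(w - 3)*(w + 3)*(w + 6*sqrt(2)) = w^3 + 6*sqrt(2)*w^2 - 9*w - 54*sqrt(2)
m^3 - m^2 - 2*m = m*(m - 2)*(m + 1)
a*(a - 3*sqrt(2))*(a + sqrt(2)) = a^3 - 2*sqrt(2)*a^2 - 6*a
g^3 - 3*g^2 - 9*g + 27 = (g - 3)^2*(g + 3)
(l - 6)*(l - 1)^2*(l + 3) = l^4 - 5*l^3 - 11*l^2 + 33*l - 18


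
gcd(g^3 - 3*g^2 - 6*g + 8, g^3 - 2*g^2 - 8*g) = g^2 - 2*g - 8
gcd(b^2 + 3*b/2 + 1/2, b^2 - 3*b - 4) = b + 1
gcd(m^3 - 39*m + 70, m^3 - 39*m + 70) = m^3 - 39*m + 70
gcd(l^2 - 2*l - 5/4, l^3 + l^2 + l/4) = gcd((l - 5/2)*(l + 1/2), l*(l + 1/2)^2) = l + 1/2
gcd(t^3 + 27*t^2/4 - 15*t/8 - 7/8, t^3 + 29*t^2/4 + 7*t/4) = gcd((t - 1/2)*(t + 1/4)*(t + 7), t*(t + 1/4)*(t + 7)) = t^2 + 29*t/4 + 7/4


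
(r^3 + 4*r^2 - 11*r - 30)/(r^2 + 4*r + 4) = (r^2 + 2*r - 15)/(r + 2)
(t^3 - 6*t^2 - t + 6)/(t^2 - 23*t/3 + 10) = 3*(t^2 - 1)/(3*t - 5)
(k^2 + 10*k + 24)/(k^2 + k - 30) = (k + 4)/(k - 5)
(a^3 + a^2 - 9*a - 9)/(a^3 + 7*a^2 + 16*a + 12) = (a^2 - 2*a - 3)/(a^2 + 4*a + 4)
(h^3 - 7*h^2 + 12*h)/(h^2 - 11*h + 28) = h*(h - 3)/(h - 7)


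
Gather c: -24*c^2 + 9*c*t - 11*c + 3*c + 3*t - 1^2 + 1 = -24*c^2 + c*(9*t - 8) + 3*t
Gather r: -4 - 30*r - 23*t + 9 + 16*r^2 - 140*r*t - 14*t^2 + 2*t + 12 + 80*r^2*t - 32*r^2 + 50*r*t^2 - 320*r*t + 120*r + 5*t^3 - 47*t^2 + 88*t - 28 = r^2*(80*t - 16) + r*(50*t^2 - 460*t + 90) + 5*t^3 - 61*t^2 + 67*t - 11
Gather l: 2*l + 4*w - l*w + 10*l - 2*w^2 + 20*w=l*(12 - w) - 2*w^2 + 24*w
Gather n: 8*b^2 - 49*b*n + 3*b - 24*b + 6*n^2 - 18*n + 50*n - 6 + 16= 8*b^2 - 21*b + 6*n^2 + n*(32 - 49*b) + 10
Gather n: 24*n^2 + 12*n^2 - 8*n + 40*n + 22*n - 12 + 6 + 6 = 36*n^2 + 54*n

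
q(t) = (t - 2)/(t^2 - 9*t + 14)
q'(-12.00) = 0.00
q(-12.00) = -0.05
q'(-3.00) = -0.01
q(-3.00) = -0.10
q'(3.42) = -0.08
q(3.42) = -0.28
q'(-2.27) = -0.01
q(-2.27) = -0.11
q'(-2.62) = -0.01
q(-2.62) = -0.10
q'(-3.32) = -0.01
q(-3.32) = -0.10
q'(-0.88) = -0.02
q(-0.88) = -0.13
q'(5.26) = -0.33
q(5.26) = -0.57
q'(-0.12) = -0.02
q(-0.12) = -0.14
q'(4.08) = -0.12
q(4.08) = -0.34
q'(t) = (9 - 2*t)*(t - 2)/(t^2 - 9*t + 14)^2 + 1/(t^2 - 9*t + 14) = -1/(t^2 - 14*t + 49)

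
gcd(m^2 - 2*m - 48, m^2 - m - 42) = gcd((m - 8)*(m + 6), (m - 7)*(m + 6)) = m + 6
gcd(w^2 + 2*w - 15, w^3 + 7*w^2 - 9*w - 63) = w - 3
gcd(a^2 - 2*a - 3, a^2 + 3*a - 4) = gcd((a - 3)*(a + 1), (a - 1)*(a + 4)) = 1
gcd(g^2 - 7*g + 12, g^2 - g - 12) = g - 4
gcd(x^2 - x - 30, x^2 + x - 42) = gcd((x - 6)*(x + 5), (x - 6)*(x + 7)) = x - 6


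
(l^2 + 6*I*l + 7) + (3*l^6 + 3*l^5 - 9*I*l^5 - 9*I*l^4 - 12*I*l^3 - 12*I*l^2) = 3*l^6 + 3*l^5 - 9*I*l^5 - 9*I*l^4 - 12*I*l^3 + l^2 - 12*I*l^2 + 6*I*l + 7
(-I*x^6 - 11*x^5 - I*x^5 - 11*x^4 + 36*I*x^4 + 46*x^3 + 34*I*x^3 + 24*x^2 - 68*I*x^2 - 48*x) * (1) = -I*x^6 - 11*x^5 - I*x^5 - 11*x^4 + 36*I*x^4 + 46*x^3 + 34*I*x^3 + 24*x^2 - 68*I*x^2 - 48*x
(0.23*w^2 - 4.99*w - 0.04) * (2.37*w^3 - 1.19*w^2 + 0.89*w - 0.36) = 0.5451*w^5 - 12.1*w^4 + 6.048*w^3 - 4.4763*w^2 + 1.7608*w + 0.0144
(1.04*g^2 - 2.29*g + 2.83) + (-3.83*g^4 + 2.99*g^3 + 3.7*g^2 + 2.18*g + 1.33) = -3.83*g^4 + 2.99*g^3 + 4.74*g^2 - 0.11*g + 4.16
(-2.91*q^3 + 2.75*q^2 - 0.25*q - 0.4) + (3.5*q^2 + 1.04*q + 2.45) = -2.91*q^3 + 6.25*q^2 + 0.79*q + 2.05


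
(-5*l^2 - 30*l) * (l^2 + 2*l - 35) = -5*l^4 - 40*l^3 + 115*l^2 + 1050*l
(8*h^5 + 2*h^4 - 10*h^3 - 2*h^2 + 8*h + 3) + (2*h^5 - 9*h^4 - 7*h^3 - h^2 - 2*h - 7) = 10*h^5 - 7*h^4 - 17*h^3 - 3*h^2 + 6*h - 4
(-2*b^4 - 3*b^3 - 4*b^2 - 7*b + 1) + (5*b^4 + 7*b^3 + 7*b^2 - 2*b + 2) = 3*b^4 + 4*b^3 + 3*b^2 - 9*b + 3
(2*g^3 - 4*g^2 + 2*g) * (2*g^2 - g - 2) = 4*g^5 - 10*g^4 + 4*g^3 + 6*g^2 - 4*g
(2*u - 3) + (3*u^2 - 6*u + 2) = 3*u^2 - 4*u - 1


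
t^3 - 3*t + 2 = (t - 1)^2*(t + 2)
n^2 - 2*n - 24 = (n - 6)*(n + 4)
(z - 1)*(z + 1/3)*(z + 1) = z^3 + z^2/3 - z - 1/3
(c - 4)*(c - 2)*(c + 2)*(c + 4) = c^4 - 20*c^2 + 64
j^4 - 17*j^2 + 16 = (j - 4)*(j - 1)*(j + 1)*(j + 4)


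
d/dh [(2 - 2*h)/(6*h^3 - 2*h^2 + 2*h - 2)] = (-3*h^3 + h^2 - h + (h - 1)*(9*h^2 - 2*h + 1) + 1)/(3*h^3 - h^2 + h - 1)^2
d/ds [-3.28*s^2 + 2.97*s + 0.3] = 2.97 - 6.56*s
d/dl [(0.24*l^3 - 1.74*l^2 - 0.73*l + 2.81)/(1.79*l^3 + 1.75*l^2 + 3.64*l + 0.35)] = (3.5346*l^4 + 4.3606*l^3 - 19.8938*l^2 - 11.053*l - 10.4839)/(3.2041*l^6 + 6.265*l^5 + 16.0937*l^4 + 13.993*l^3 + 14.4746*l^2 + 2.548*l + 0.1225)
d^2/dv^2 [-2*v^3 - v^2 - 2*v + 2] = -12*v - 2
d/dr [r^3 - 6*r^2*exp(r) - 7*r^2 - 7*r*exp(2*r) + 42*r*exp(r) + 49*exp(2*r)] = -6*r^2*exp(r) + 3*r^2 - 14*r*exp(2*r) + 30*r*exp(r) - 14*r + 91*exp(2*r) + 42*exp(r)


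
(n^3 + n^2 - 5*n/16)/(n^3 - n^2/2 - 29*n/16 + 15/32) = 2*n/(2*n - 3)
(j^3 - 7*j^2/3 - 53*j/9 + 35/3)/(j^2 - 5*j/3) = j - 2/3 - 7/j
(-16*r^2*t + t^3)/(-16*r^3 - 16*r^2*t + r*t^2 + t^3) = t/(r + t)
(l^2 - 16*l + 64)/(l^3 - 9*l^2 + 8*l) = (l - 8)/(l*(l - 1))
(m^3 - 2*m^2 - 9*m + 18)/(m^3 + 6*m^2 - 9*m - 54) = (m - 2)/(m + 6)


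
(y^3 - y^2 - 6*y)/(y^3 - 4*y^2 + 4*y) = (y^2 - y - 6)/(y^2 - 4*y + 4)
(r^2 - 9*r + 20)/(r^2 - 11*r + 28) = (r - 5)/(r - 7)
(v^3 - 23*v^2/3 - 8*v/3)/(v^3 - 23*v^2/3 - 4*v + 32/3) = v*(3*v + 1)/(3*v^2 + v - 4)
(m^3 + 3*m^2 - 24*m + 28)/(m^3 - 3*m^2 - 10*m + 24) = (m^2 + 5*m - 14)/(m^2 - m - 12)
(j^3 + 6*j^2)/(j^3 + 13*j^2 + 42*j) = j/(j + 7)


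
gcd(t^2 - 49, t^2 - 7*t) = t - 7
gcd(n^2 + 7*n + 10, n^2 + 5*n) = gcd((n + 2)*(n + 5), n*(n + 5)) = n + 5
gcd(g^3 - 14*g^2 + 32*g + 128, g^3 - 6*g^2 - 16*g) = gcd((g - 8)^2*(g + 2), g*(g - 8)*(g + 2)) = g^2 - 6*g - 16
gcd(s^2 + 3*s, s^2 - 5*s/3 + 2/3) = 1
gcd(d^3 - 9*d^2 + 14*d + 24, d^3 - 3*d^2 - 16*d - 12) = d^2 - 5*d - 6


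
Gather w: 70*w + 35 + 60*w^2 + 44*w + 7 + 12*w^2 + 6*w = 72*w^2 + 120*w + 42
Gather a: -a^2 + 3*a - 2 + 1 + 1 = -a^2 + 3*a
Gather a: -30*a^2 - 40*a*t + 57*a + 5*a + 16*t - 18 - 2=-30*a^2 + a*(62 - 40*t) + 16*t - 20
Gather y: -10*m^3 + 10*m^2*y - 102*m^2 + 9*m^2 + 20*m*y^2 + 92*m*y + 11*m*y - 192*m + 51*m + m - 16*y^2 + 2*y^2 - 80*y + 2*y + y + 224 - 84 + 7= -10*m^3 - 93*m^2 - 140*m + y^2*(20*m - 14) + y*(10*m^2 + 103*m - 77) + 147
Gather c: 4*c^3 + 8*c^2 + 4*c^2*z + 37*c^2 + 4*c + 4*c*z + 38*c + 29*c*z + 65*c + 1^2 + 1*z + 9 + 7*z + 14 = 4*c^3 + c^2*(4*z + 45) + c*(33*z + 107) + 8*z + 24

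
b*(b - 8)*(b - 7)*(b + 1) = b^4 - 14*b^3 + 41*b^2 + 56*b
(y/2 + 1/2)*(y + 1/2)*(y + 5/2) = y^3/2 + 2*y^2 + 17*y/8 + 5/8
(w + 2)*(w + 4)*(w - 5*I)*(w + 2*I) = w^4 + 6*w^3 - 3*I*w^3 + 18*w^2 - 18*I*w^2 + 60*w - 24*I*w + 80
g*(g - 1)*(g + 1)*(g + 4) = g^4 + 4*g^3 - g^2 - 4*g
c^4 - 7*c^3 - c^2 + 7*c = c*(c - 7)*(c - 1)*(c + 1)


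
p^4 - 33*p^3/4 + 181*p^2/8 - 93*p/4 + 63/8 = (p - 7/2)*(p - 3)*(p - 1)*(p - 3/4)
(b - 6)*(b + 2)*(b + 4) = b^3 - 28*b - 48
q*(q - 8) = q^2 - 8*q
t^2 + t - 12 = (t - 3)*(t + 4)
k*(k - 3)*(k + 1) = k^3 - 2*k^2 - 3*k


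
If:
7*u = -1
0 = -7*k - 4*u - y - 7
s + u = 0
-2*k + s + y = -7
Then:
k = 5/63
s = 1/7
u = -1/7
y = -440/63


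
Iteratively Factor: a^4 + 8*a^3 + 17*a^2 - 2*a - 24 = (a + 2)*(a^3 + 6*a^2 + 5*a - 12) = (a + 2)*(a + 3)*(a^2 + 3*a - 4) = (a + 2)*(a + 3)*(a + 4)*(a - 1)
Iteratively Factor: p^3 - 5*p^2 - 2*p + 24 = (p + 2)*(p^2 - 7*p + 12) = (p - 4)*(p + 2)*(p - 3)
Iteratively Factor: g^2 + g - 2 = (g - 1)*(g + 2)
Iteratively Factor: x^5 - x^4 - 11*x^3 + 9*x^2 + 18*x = (x + 3)*(x^4 - 4*x^3 + x^2 + 6*x) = x*(x + 3)*(x^3 - 4*x^2 + x + 6) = x*(x + 1)*(x + 3)*(x^2 - 5*x + 6) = x*(x - 2)*(x + 1)*(x + 3)*(x - 3)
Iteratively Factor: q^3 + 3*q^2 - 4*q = (q - 1)*(q^2 + 4*q) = q*(q - 1)*(q + 4)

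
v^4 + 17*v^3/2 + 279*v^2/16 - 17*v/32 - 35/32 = (v - 1/4)*(v + 1/4)*(v + 7/2)*(v + 5)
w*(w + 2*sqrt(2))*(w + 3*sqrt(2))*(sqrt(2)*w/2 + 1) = sqrt(2)*w^4/2 + 6*w^3 + 11*sqrt(2)*w^2 + 12*w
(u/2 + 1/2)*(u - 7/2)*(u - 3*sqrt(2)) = u^3/2 - 3*sqrt(2)*u^2/2 - 5*u^2/4 - 7*u/4 + 15*sqrt(2)*u/4 + 21*sqrt(2)/4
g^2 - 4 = (g - 2)*(g + 2)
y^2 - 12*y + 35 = (y - 7)*(y - 5)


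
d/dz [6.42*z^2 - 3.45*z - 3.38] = 12.84*z - 3.45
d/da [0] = 0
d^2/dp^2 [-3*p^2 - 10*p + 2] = -6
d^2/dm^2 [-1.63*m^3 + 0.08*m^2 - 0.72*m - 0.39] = 0.16 - 9.78*m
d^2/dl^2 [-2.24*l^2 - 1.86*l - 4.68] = -4.48000000000000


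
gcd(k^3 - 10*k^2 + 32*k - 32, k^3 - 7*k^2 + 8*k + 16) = k^2 - 8*k + 16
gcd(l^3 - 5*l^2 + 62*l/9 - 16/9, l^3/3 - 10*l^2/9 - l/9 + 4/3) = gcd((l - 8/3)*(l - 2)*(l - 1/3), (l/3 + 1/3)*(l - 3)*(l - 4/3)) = 1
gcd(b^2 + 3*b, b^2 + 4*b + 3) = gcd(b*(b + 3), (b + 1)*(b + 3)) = b + 3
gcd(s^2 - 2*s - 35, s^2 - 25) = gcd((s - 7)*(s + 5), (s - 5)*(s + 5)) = s + 5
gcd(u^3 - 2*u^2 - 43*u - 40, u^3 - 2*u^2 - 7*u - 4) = u + 1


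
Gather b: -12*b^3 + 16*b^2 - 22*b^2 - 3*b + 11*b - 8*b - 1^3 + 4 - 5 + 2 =-12*b^3 - 6*b^2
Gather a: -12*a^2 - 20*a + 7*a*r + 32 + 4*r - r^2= -12*a^2 + a*(7*r - 20) - r^2 + 4*r + 32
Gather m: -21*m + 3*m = -18*m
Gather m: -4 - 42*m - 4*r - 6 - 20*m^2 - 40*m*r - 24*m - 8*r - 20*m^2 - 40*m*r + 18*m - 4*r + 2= -40*m^2 + m*(-80*r - 48) - 16*r - 8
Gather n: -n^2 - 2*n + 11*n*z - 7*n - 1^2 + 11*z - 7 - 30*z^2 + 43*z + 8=-n^2 + n*(11*z - 9) - 30*z^2 + 54*z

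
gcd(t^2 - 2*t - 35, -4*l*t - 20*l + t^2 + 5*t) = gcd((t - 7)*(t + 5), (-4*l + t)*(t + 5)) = t + 5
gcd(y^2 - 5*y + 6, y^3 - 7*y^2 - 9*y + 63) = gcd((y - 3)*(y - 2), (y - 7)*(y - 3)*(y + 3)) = y - 3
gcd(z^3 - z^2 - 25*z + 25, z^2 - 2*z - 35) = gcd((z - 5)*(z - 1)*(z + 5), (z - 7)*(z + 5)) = z + 5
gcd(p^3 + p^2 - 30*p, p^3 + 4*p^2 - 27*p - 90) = p^2 + p - 30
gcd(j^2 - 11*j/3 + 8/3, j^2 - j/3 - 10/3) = 1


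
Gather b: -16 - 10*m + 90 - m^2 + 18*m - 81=-m^2 + 8*m - 7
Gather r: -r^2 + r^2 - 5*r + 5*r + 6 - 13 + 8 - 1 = 0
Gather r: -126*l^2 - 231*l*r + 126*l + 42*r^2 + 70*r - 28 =-126*l^2 + 126*l + 42*r^2 + r*(70 - 231*l) - 28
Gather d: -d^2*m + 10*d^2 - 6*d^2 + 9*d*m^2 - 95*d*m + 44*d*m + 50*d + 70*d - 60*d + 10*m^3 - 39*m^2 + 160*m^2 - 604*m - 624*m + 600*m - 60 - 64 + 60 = d^2*(4 - m) + d*(9*m^2 - 51*m + 60) + 10*m^3 + 121*m^2 - 628*m - 64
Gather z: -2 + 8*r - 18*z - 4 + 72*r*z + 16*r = 24*r + z*(72*r - 18) - 6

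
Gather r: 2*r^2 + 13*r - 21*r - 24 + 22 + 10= 2*r^2 - 8*r + 8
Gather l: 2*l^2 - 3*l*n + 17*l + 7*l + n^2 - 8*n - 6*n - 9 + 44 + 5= 2*l^2 + l*(24 - 3*n) + n^2 - 14*n + 40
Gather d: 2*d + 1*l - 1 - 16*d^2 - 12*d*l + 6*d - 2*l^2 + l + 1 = -16*d^2 + d*(8 - 12*l) - 2*l^2 + 2*l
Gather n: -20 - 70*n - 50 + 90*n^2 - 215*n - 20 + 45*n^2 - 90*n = 135*n^2 - 375*n - 90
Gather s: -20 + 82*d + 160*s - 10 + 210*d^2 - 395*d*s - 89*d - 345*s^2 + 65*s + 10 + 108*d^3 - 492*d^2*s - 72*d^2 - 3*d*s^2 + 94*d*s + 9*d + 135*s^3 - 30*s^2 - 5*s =108*d^3 + 138*d^2 + 2*d + 135*s^3 + s^2*(-3*d - 375) + s*(-492*d^2 - 301*d + 220) - 20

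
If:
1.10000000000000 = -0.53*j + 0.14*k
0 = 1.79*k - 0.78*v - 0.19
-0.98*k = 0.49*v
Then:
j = -2.06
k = 0.06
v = -0.11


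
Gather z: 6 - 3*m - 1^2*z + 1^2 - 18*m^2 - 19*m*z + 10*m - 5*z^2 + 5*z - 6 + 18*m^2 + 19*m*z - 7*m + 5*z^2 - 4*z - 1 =0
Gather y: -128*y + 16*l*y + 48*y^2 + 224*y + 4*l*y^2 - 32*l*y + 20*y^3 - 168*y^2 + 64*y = 20*y^3 + y^2*(4*l - 120) + y*(160 - 16*l)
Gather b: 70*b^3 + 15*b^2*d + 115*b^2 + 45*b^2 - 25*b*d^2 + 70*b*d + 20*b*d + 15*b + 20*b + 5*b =70*b^3 + b^2*(15*d + 160) + b*(-25*d^2 + 90*d + 40)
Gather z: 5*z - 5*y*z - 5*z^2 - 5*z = -5*y*z - 5*z^2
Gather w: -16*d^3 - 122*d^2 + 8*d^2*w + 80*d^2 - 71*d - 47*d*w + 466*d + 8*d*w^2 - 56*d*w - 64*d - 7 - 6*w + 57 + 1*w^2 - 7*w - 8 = -16*d^3 - 42*d^2 + 331*d + w^2*(8*d + 1) + w*(8*d^2 - 103*d - 13) + 42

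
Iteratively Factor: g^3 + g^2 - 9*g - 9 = (g + 1)*(g^2 - 9) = (g + 1)*(g + 3)*(g - 3)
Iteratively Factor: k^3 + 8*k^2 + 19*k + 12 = (k + 4)*(k^2 + 4*k + 3) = (k + 3)*(k + 4)*(k + 1)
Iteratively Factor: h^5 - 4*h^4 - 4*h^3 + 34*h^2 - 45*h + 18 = (h - 3)*(h^4 - h^3 - 7*h^2 + 13*h - 6) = (h - 3)*(h + 3)*(h^3 - 4*h^2 + 5*h - 2) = (h - 3)*(h - 2)*(h + 3)*(h^2 - 2*h + 1) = (h - 3)*(h - 2)*(h - 1)*(h + 3)*(h - 1)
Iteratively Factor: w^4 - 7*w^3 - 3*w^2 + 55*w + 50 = (w - 5)*(w^3 - 2*w^2 - 13*w - 10) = (w - 5)*(w + 1)*(w^2 - 3*w - 10) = (w - 5)^2*(w + 1)*(w + 2)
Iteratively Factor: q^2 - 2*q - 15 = (q - 5)*(q + 3)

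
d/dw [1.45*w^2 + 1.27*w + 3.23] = 2.9*w + 1.27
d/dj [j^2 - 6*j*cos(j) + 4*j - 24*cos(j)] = 6*j*sin(j) + 2*j + 24*sin(j) - 6*cos(j) + 4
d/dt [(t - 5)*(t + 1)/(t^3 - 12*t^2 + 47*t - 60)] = (-t^2 - 2*t + 19)/(t^4 - 14*t^3 + 73*t^2 - 168*t + 144)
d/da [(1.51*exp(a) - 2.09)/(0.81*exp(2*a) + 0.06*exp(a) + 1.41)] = (-1.2231*exp(2*a) + 3.3858*exp(a) + 2.2545)*exp(a)/(0.6561*exp(4*a) + 0.0972*exp(3*a) + 2.2878*exp(2*a) + 0.1692*exp(a) + 1.9881)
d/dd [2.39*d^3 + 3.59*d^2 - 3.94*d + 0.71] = 7.17*d^2 + 7.18*d - 3.94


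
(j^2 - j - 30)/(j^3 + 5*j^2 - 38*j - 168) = (j + 5)/(j^2 + 11*j + 28)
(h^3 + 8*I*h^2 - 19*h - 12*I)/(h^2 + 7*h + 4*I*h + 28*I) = (h^2 + 4*I*h - 3)/(h + 7)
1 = 1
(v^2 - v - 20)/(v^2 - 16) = (v - 5)/(v - 4)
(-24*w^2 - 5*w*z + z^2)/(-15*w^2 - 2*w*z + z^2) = (-8*w + z)/(-5*w + z)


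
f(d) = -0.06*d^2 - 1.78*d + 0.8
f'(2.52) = -2.08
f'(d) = -0.12*d - 1.78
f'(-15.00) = 0.02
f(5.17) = -10.01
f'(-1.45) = -1.61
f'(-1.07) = -1.65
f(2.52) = -4.07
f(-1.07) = 2.64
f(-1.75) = 3.73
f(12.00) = -29.20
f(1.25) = -1.52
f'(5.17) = -2.40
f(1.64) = -2.28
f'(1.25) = -1.93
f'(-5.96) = -1.06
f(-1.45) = 3.25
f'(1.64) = -1.98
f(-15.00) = 14.00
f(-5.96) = 9.28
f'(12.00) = -3.22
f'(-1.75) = -1.57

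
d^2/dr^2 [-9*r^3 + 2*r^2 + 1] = 4 - 54*r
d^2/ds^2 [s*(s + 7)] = 2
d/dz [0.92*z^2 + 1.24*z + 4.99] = 1.84*z + 1.24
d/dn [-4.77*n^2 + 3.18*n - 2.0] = 3.18 - 9.54*n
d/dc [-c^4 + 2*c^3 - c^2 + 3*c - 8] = -4*c^3 + 6*c^2 - 2*c + 3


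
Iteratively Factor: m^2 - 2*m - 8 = (m - 4)*(m + 2)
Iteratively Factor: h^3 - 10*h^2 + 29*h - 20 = (h - 5)*(h^2 - 5*h + 4) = (h - 5)*(h - 1)*(h - 4)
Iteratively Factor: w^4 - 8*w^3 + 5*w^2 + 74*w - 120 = (w + 3)*(w^3 - 11*w^2 + 38*w - 40) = (w - 5)*(w + 3)*(w^2 - 6*w + 8) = (w - 5)*(w - 4)*(w + 3)*(w - 2)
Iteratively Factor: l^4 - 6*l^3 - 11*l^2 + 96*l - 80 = (l - 1)*(l^3 - 5*l^2 - 16*l + 80) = (l - 1)*(l + 4)*(l^2 - 9*l + 20) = (l - 5)*(l - 1)*(l + 4)*(l - 4)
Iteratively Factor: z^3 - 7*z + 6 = (z + 3)*(z^2 - 3*z + 2) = (z - 1)*(z + 3)*(z - 2)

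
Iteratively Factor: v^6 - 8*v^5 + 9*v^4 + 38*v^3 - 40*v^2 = (v - 1)*(v^5 - 7*v^4 + 2*v^3 + 40*v^2) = v*(v - 1)*(v^4 - 7*v^3 + 2*v^2 + 40*v) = v*(v - 4)*(v - 1)*(v^3 - 3*v^2 - 10*v) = v*(v - 5)*(v - 4)*(v - 1)*(v^2 + 2*v) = v^2*(v - 5)*(v - 4)*(v - 1)*(v + 2)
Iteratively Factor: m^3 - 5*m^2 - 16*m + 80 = (m - 4)*(m^2 - m - 20) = (m - 4)*(m + 4)*(m - 5)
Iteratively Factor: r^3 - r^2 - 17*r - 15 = (r + 3)*(r^2 - 4*r - 5) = (r + 1)*(r + 3)*(r - 5)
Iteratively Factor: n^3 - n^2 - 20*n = (n)*(n^2 - n - 20) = n*(n + 4)*(n - 5)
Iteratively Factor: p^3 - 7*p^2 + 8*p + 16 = (p - 4)*(p^2 - 3*p - 4) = (p - 4)*(p + 1)*(p - 4)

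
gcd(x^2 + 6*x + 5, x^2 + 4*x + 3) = x + 1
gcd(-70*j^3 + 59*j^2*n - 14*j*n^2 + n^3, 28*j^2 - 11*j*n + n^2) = 7*j - n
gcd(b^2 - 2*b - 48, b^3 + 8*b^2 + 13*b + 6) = b + 6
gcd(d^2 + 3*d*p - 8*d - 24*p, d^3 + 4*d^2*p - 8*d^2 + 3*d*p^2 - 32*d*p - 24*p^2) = d^2 + 3*d*p - 8*d - 24*p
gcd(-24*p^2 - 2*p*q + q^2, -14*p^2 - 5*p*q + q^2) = 1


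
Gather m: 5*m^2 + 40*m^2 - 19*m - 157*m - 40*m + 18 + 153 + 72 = 45*m^2 - 216*m + 243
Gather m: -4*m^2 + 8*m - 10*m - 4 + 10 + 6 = -4*m^2 - 2*m + 12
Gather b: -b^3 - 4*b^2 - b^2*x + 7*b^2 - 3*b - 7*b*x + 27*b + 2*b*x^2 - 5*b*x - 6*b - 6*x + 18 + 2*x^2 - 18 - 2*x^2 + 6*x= -b^3 + b^2*(3 - x) + b*(2*x^2 - 12*x + 18)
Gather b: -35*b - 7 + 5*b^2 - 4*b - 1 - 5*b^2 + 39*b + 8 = 0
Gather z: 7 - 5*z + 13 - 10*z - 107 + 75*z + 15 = 60*z - 72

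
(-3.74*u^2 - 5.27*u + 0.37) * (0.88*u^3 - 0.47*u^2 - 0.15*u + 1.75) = -3.2912*u^5 - 2.8798*u^4 + 3.3635*u^3 - 5.9284*u^2 - 9.278*u + 0.6475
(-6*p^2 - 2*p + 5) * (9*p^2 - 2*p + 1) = -54*p^4 - 6*p^3 + 43*p^2 - 12*p + 5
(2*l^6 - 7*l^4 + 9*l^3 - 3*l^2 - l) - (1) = 2*l^6 - 7*l^4 + 9*l^3 - 3*l^2 - l - 1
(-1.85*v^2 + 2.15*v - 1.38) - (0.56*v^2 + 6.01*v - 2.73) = -2.41*v^2 - 3.86*v + 1.35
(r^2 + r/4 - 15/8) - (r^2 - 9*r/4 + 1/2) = 5*r/2 - 19/8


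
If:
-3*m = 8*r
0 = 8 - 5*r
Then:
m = -64/15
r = 8/5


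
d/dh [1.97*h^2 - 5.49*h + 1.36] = 3.94*h - 5.49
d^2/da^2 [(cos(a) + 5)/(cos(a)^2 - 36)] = (8*(cos(a) + 5)*sin(a)^2*cos(a)^2 - (cos(a)^2 - 36)^2*cos(a) + 2*(cos(a)^2 - 36)*(5*cos(2*a) + cos(3*a)))/(cos(a)^2 - 36)^3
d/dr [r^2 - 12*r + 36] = 2*r - 12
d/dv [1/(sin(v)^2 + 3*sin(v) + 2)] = -(2*sin(v) + 3)*cos(v)/(sin(v)^2 + 3*sin(v) + 2)^2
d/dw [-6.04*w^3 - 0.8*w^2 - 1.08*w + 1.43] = -18.12*w^2 - 1.6*w - 1.08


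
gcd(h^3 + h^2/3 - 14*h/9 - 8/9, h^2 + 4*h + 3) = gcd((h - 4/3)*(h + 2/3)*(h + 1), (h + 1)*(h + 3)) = h + 1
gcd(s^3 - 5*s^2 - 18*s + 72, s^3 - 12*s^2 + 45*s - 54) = s^2 - 9*s + 18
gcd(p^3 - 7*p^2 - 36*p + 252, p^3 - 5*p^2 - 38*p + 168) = p^2 - p - 42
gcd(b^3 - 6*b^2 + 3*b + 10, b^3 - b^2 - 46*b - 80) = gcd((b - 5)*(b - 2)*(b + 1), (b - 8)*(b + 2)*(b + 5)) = 1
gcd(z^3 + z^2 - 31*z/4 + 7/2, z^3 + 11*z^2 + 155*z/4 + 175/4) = z + 7/2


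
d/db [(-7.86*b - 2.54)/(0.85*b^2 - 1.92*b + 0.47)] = (6.681*b^2 + 4.318*b - 8.571)/(0.7225*b^4 - 3.264*b^3 + 4.4854*b^2 - 1.8048*b + 0.2209)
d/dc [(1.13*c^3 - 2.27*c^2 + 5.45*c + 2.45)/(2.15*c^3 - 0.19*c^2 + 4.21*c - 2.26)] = (8.88178419700125e-16*c^5 + 4.6658*c^4 - 13.9204*c^3 - 31.9851*c^2 + 11.1914*c - 22.6315)/(4.6225*c^6 - 0.817*c^5 + 18.1391*c^4 - 11.3178*c^3 + 18.5829*c^2 - 19.0292*c + 5.1076)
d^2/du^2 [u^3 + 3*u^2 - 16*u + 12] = 6*u + 6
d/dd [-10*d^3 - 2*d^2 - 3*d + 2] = -30*d^2 - 4*d - 3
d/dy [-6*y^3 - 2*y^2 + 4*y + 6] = -18*y^2 - 4*y + 4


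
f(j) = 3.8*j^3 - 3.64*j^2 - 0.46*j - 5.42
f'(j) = 11.4*j^2 - 7.28*j - 0.46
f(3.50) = 111.30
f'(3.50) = 113.71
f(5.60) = 545.19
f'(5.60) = 316.28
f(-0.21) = -5.52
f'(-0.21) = 1.57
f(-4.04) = -313.54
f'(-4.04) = 215.02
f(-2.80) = -116.09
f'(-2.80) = 109.30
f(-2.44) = -81.17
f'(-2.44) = 85.17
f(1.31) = -3.73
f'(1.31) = 9.57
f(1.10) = -5.27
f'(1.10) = 5.33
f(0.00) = -5.42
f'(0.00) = -0.46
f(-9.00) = -3066.32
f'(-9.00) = 988.46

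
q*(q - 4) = q^2 - 4*q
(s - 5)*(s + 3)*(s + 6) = s^3 + 4*s^2 - 27*s - 90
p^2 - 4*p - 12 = (p - 6)*(p + 2)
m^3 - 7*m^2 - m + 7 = (m - 7)*(m - 1)*(m + 1)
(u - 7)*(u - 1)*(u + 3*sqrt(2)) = u^3 - 8*u^2 + 3*sqrt(2)*u^2 - 24*sqrt(2)*u + 7*u + 21*sqrt(2)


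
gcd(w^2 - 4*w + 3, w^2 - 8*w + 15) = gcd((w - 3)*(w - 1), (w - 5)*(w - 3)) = w - 3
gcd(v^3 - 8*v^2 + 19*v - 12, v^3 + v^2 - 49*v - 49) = 1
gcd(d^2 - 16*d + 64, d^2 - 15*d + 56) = d - 8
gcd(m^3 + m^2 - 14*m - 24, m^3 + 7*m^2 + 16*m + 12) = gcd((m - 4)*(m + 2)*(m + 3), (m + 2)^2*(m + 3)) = m^2 + 5*m + 6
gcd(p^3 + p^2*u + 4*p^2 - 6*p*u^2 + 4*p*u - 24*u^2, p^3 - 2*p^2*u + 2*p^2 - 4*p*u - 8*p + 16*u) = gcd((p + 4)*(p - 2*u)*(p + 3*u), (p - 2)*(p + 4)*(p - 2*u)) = p^2 - 2*p*u + 4*p - 8*u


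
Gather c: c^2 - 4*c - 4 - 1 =c^2 - 4*c - 5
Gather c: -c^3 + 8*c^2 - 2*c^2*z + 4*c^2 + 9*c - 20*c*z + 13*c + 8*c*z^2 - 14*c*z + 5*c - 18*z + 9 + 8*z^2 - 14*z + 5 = -c^3 + c^2*(12 - 2*z) + c*(8*z^2 - 34*z + 27) + 8*z^2 - 32*z + 14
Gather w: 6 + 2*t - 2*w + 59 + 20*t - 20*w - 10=22*t - 22*w + 55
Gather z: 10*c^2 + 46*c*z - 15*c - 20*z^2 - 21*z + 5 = 10*c^2 - 15*c - 20*z^2 + z*(46*c - 21) + 5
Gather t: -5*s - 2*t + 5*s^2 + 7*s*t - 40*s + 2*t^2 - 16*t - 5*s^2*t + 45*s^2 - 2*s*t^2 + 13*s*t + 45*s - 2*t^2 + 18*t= 50*s^2 - 2*s*t^2 + t*(-5*s^2 + 20*s)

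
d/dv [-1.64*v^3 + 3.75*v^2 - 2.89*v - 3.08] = -4.92*v^2 + 7.5*v - 2.89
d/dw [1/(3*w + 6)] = -1/(3*(w + 2)^2)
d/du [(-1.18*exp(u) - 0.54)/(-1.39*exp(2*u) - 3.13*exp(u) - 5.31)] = (-1.6402*exp(2*u) - 1.5012*exp(u) + 4.5756)*exp(u)/(1.9321*exp(4*u) + 8.7014*exp(3*u) + 24.5587*exp(2*u) + 33.2406*exp(u) + 28.1961)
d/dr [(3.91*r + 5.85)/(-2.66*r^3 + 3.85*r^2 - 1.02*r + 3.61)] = (20.8012*r^3 + 31.6295*r^2 - 45.045*r + 20.0821)/(7.0756*r^6 - 20.482*r^5 + 20.2489*r^4 - 27.0592*r^3 + 28.8374*r^2 - 7.3644*r + 13.0321)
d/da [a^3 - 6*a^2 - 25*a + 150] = 3*a^2 - 12*a - 25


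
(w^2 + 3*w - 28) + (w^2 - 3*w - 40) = 2*w^2 - 68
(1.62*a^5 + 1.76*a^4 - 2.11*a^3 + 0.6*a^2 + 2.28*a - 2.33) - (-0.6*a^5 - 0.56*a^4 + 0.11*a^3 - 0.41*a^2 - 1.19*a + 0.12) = 2.22*a^5 + 2.32*a^4 - 2.22*a^3 + 1.01*a^2 + 3.47*a - 2.45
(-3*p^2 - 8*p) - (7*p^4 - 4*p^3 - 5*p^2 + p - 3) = -7*p^4 + 4*p^3 + 2*p^2 - 9*p + 3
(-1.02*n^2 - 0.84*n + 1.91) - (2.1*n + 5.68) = -1.02*n^2 - 2.94*n - 3.77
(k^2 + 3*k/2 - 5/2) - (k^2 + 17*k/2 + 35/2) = -7*k - 20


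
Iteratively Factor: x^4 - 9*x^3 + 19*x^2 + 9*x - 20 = (x - 1)*(x^3 - 8*x^2 + 11*x + 20) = (x - 5)*(x - 1)*(x^2 - 3*x - 4) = (x - 5)*(x - 4)*(x - 1)*(x + 1)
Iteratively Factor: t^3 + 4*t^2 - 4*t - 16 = (t + 4)*(t^2 - 4) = (t - 2)*(t + 4)*(t + 2)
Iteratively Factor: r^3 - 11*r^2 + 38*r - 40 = (r - 4)*(r^2 - 7*r + 10) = (r - 4)*(r - 2)*(r - 5)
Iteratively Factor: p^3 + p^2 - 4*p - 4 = (p + 1)*(p^2 - 4) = (p + 1)*(p + 2)*(p - 2)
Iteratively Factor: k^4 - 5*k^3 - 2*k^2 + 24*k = (k)*(k^3 - 5*k^2 - 2*k + 24) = k*(k - 4)*(k^2 - k - 6) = k*(k - 4)*(k + 2)*(k - 3)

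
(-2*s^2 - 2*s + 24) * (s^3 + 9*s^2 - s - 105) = -2*s^5 - 20*s^4 + 8*s^3 + 428*s^2 + 186*s - 2520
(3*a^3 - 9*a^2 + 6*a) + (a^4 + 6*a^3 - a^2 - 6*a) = a^4 + 9*a^3 - 10*a^2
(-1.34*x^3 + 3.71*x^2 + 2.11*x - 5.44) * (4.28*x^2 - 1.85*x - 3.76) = -5.7352*x^5 + 18.3578*x^4 + 7.2057*x^3 - 41.1363*x^2 + 2.1304*x + 20.4544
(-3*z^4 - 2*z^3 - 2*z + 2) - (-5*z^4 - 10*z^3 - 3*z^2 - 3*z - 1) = 2*z^4 + 8*z^3 + 3*z^2 + z + 3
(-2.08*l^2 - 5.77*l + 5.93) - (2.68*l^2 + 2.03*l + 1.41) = -4.76*l^2 - 7.8*l + 4.52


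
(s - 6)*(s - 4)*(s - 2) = s^3 - 12*s^2 + 44*s - 48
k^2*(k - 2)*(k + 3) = k^4 + k^3 - 6*k^2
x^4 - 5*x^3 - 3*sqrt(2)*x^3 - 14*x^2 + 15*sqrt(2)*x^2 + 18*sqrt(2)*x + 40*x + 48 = (x - 6)*(x + 1)*(x - 4*sqrt(2))*(x + sqrt(2))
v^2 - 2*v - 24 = (v - 6)*(v + 4)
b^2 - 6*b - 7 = (b - 7)*(b + 1)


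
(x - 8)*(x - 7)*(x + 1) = x^3 - 14*x^2 + 41*x + 56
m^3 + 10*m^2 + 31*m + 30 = (m + 2)*(m + 3)*(m + 5)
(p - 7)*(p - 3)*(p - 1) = p^3 - 11*p^2 + 31*p - 21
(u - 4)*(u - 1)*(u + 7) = u^3 + 2*u^2 - 31*u + 28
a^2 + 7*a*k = a*(a + 7*k)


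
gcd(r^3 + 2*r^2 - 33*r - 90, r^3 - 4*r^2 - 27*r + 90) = r^2 - r - 30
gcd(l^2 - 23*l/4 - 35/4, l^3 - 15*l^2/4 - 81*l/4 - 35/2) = l^2 - 23*l/4 - 35/4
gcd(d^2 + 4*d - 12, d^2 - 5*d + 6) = d - 2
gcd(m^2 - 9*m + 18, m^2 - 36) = m - 6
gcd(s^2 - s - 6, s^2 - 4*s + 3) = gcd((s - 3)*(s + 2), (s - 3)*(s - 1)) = s - 3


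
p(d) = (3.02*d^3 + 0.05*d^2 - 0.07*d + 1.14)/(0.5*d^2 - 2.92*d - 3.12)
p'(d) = (2.92 - 1.0*d)*(3.02*d^3 + 0.05*d^2 - 0.07*d + 1.14)/(0.5*d^2 - 2.92*d - 3.12)^2 + (9.06*d^2 + 0.1*d - 0.07)/(0.5*d^2 - 2.92*d - 3.12) = (1.51*d^4 - 17.6368*d^3 - 28.3782*d^2 - 1.452*d + 3.5472)/(0.25*d^4 - 2.92*d^3 + 5.4064*d^2 + 18.2208*d + 9.7344)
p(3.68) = -21.43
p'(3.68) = -19.63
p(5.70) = -159.60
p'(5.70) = -209.88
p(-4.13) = -12.05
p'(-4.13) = 3.96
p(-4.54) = -13.70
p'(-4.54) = 4.11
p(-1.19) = -3.57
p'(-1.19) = -1.91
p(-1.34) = -3.52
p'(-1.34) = 0.64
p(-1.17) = -3.62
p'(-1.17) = -2.62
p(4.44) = -42.73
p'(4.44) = -39.17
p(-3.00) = -7.86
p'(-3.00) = 3.41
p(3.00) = -11.24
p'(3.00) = -11.20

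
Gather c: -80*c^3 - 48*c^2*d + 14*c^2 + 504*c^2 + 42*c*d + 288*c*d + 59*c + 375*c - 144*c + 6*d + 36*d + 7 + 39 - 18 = -80*c^3 + c^2*(518 - 48*d) + c*(330*d + 290) + 42*d + 28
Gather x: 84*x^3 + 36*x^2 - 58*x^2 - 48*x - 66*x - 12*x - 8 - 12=84*x^3 - 22*x^2 - 126*x - 20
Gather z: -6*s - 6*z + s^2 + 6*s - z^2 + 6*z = s^2 - z^2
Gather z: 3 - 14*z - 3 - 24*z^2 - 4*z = -24*z^2 - 18*z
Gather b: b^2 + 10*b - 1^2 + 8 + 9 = b^2 + 10*b + 16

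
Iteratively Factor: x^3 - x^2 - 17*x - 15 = (x - 5)*(x^2 + 4*x + 3) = (x - 5)*(x + 3)*(x + 1)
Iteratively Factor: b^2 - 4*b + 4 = (b - 2)*(b - 2)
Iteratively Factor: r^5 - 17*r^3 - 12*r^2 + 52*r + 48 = (r - 4)*(r^4 + 4*r^3 - r^2 - 16*r - 12) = (r - 4)*(r + 1)*(r^3 + 3*r^2 - 4*r - 12) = (r - 4)*(r + 1)*(r + 3)*(r^2 - 4) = (r - 4)*(r - 2)*(r + 1)*(r + 3)*(r + 2)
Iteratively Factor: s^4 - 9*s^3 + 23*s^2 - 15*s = (s - 5)*(s^3 - 4*s^2 + 3*s) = s*(s - 5)*(s^2 - 4*s + 3) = s*(s - 5)*(s - 1)*(s - 3)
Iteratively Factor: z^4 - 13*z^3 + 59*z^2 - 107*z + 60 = (z - 1)*(z^3 - 12*z^2 + 47*z - 60) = (z - 5)*(z - 1)*(z^2 - 7*z + 12) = (z - 5)*(z - 3)*(z - 1)*(z - 4)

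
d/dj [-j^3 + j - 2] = 1 - 3*j^2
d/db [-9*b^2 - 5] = -18*b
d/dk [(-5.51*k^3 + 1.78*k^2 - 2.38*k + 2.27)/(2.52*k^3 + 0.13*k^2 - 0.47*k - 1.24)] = (-5.2019*k^4 + 17.1746*k^3 + 2.8088*k^2 - 5.0046*k + 4.0181)/(6.3504*k^6 + 0.6552*k^5 - 2.3519*k^4 - 6.3718*k^3 - 0.1015*k^2 + 1.1656*k + 1.5376)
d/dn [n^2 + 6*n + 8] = 2*n + 6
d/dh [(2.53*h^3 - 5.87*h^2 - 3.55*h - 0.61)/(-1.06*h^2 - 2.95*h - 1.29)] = (-2.6818*h^4 - 14.927*h^3 + 3.7624*h^2 + 13.8514*h + 2.78)/(1.1236*h^4 + 6.254*h^3 + 11.4373*h^2 + 7.611*h + 1.6641)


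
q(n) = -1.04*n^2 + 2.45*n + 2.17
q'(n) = 2.45 - 2.08*n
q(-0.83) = -0.58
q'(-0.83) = 4.18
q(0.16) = 2.54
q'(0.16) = 2.12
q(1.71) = 3.32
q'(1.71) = -1.11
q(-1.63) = -4.59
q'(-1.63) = 5.84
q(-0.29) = 1.37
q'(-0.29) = 3.05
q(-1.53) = -4.01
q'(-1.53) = 5.63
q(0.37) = 2.93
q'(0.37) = 1.68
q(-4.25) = -27.03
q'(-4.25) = 11.29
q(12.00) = -118.19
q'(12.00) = -22.51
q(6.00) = -20.57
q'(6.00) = -10.03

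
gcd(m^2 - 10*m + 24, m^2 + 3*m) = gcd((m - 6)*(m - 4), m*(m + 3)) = 1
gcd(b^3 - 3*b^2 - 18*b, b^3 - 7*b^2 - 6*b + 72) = b^2 - 3*b - 18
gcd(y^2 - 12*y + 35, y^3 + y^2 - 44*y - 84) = y - 7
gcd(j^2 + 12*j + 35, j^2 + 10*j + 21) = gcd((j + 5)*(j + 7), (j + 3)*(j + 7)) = j + 7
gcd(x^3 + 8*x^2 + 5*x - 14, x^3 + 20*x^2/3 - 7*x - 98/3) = x^2 + 9*x + 14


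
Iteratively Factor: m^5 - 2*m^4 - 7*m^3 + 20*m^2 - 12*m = (m + 3)*(m^4 - 5*m^3 + 8*m^2 - 4*m) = (m - 1)*(m + 3)*(m^3 - 4*m^2 + 4*m) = m*(m - 1)*(m + 3)*(m^2 - 4*m + 4) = m*(m - 2)*(m - 1)*(m + 3)*(m - 2)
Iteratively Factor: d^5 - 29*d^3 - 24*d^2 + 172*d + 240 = (d + 2)*(d^4 - 2*d^3 - 25*d^2 + 26*d + 120) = (d + 2)*(d + 4)*(d^3 - 6*d^2 - d + 30) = (d - 3)*(d + 2)*(d + 4)*(d^2 - 3*d - 10) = (d - 3)*(d + 2)^2*(d + 4)*(d - 5)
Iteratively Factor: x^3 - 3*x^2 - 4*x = (x)*(x^2 - 3*x - 4) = x*(x + 1)*(x - 4)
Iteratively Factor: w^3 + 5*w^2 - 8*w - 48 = (w + 4)*(w^2 + w - 12) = (w + 4)^2*(w - 3)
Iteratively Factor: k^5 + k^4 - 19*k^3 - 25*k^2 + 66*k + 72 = (k - 4)*(k^4 + 5*k^3 + k^2 - 21*k - 18) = (k - 4)*(k + 3)*(k^3 + 2*k^2 - 5*k - 6) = (k - 4)*(k + 3)^2*(k^2 - k - 2) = (k - 4)*(k - 2)*(k + 3)^2*(k + 1)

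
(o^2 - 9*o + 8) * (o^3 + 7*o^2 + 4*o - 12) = o^5 - 2*o^4 - 51*o^3 + 8*o^2 + 140*o - 96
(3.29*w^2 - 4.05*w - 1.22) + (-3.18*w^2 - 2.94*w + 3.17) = 0.11*w^2 - 6.99*w + 1.95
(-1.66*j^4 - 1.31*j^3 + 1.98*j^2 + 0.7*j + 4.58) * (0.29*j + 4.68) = -0.4814*j^5 - 8.1487*j^4 - 5.5566*j^3 + 9.4694*j^2 + 4.6042*j + 21.4344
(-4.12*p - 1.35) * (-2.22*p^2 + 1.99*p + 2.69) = 9.1464*p^3 - 5.2018*p^2 - 13.7693*p - 3.6315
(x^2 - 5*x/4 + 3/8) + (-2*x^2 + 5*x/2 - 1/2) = -x^2 + 5*x/4 - 1/8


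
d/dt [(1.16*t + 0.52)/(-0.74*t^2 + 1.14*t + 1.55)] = (0.8584*t^2 + 0.7696*t + 1.2052)/(0.5476*t^4 - 1.6872*t^3 - 0.9944*t^2 + 3.534*t + 2.4025)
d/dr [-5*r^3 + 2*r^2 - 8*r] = -15*r^2 + 4*r - 8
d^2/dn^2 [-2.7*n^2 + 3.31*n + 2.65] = -5.40000000000000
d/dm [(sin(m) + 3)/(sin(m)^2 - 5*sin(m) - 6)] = (-6*sin(m) + cos(m)^2 + 8)*cos(m)/((sin(m) - 6)^2*(sin(m) + 1)^2)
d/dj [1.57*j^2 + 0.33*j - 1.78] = 3.14*j + 0.33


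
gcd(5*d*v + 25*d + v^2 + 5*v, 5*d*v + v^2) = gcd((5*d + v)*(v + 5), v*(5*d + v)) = 5*d + v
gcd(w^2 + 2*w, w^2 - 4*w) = w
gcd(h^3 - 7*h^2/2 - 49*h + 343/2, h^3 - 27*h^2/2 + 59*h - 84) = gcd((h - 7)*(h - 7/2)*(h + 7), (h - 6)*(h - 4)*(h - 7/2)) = h - 7/2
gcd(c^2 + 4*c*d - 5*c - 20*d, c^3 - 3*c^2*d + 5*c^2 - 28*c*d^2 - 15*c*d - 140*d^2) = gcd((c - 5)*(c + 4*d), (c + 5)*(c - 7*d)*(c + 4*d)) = c + 4*d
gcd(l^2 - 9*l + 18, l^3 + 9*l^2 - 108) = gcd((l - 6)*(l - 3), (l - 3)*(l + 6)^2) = l - 3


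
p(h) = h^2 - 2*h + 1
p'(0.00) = -2.00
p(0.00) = 1.00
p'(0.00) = -2.00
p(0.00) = 1.00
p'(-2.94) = -7.88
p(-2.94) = 15.52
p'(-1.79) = -5.58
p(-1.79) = 7.78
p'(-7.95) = -17.90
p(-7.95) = 80.10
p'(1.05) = 0.10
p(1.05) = 0.00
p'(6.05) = 10.10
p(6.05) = 25.50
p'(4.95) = 7.90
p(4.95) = 15.60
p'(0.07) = -1.86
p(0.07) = 0.86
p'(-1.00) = -4.00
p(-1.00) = 4.00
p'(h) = 2*h - 2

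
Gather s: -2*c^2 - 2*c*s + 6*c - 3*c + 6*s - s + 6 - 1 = -2*c^2 + 3*c + s*(5 - 2*c) + 5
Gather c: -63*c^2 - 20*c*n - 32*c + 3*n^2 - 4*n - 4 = -63*c^2 + c*(-20*n - 32) + 3*n^2 - 4*n - 4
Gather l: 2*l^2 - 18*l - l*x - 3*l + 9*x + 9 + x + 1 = 2*l^2 + l*(-x - 21) + 10*x + 10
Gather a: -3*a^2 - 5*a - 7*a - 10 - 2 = -3*a^2 - 12*a - 12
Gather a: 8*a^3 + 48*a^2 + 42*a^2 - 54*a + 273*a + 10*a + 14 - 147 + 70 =8*a^3 + 90*a^2 + 229*a - 63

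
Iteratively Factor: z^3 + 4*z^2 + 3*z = (z + 1)*(z^2 + 3*z) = (z + 1)*(z + 3)*(z)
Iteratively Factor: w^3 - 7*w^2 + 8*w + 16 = (w - 4)*(w^2 - 3*w - 4) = (w - 4)*(w + 1)*(w - 4)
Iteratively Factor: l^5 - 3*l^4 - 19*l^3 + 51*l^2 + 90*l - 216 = (l + 3)*(l^4 - 6*l^3 - l^2 + 54*l - 72) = (l - 3)*(l + 3)*(l^3 - 3*l^2 - 10*l + 24) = (l - 4)*(l - 3)*(l + 3)*(l^2 + l - 6) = (l - 4)*(l - 3)*(l + 3)^2*(l - 2)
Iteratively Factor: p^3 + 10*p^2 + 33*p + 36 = (p + 4)*(p^2 + 6*p + 9) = (p + 3)*(p + 4)*(p + 3)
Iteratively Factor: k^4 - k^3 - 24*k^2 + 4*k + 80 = (k - 5)*(k^3 + 4*k^2 - 4*k - 16) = (k - 5)*(k - 2)*(k^2 + 6*k + 8) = (k - 5)*(k - 2)*(k + 4)*(k + 2)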